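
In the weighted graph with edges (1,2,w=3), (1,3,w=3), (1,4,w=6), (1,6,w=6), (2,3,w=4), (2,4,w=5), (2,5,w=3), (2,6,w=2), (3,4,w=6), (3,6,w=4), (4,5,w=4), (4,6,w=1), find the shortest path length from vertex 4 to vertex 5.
4 (path: 4 -> 5; weights 4 = 4)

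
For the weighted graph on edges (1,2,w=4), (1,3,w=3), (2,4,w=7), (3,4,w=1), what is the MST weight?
8 (MST edges: (1,2,w=4), (1,3,w=3), (3,4,w=1); sum of weights 4 + 3 + 1 = 8)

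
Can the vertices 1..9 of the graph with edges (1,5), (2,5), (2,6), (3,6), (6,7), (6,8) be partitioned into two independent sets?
Yes. Partition: {1, 2, 3, 4, 7, 8, 9}, {5, 6}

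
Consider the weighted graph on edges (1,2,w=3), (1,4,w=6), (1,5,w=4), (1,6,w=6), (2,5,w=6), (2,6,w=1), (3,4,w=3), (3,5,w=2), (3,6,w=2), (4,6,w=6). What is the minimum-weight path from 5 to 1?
4 (path: 5 -> 1; weights 4 = 4)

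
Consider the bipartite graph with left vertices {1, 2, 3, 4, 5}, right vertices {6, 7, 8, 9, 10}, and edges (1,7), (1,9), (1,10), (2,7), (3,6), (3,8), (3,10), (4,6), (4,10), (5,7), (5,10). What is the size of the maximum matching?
5 (matching: (1,9), (2,7), (3,8), (4,6), (5,10); upper bound min(|L|,|R|) = min(5,5) = 5)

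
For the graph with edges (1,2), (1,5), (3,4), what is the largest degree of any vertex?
2 (attained at vertex 1)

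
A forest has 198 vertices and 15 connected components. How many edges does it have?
183 (Each of the 15 component trees on V_i vertices has V_i - 1 edges; summing gives V - C = 198 - 15 = 183)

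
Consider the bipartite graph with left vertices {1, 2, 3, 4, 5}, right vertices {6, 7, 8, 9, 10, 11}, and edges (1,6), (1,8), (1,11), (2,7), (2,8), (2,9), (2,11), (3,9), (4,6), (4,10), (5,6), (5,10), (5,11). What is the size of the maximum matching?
5 (matching: (1,8), (2,7), (3,9), (4,10), (5,11); upper bound min(|L|,|R|) = min(5,6) = 5)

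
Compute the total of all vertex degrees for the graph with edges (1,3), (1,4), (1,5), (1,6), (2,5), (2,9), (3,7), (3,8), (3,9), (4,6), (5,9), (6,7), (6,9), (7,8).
28 (handshake: sum of degrees = 2|E| = 2 x 14 = 28)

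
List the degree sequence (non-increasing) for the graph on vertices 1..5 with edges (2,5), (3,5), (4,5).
[3, 1, 1, 1, 0] (degrees: deg(1)=0, deg(2)=1, deg(3)=1, deg(4)=1, deg(5)=3)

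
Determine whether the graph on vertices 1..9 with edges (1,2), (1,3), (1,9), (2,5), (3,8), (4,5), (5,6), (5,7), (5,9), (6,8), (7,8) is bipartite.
Yes. Partition: {1, 5, 8}, {2, 3, 4, 6, 7, 9}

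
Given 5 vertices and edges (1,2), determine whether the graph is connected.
No, it has 4 components: {1, 2}, {3}, {4}, {5}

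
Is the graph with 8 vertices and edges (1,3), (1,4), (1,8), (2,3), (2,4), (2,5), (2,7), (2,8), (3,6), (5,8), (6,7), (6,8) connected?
Yes (BFS from 1 visits [1, 3, 4, 8, 2, 6, 5, 7] — all 8 vertices reached)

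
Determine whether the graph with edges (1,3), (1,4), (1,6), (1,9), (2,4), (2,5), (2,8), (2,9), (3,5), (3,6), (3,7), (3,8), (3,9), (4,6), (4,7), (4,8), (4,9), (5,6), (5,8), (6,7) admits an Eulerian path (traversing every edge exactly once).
Yes (the graph is connected and exactly 2 vertices have odd degree: {6, 7}; any Eulerian path must start and end at those)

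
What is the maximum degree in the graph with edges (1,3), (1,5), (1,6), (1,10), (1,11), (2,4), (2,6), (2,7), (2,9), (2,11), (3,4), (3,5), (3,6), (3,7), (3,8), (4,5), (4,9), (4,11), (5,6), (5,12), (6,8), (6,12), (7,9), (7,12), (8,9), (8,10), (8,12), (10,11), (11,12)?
6 (attained at vertices 3, 6)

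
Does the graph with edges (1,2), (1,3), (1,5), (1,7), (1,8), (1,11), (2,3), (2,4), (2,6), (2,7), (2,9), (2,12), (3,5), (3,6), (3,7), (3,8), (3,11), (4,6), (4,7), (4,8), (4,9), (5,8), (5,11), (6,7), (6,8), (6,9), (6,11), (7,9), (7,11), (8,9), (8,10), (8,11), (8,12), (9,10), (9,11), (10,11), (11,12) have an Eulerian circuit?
No (10 vertices have odd degree: {2, 3, 4, 6, 7, 8, 9, 10, 11, 12}; Eulerian circuit requires 0)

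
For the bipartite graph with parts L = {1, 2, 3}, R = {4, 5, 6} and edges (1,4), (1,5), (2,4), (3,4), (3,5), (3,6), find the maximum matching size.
3 (matching: (1,5), (2,4), (3,6); upper bound min(|L|,|R|) = min(3,3) = 3)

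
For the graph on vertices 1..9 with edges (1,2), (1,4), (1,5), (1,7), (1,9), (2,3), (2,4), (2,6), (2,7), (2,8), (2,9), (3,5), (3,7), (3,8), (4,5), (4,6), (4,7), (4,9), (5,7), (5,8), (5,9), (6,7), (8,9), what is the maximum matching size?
4 (matching: (1,7), (2,6), (4,9), (5,8); upper bound floor(n/2) = floor(9/2) = 4)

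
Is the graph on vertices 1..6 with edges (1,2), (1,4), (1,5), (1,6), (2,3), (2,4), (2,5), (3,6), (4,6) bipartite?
No (odd cycle of length 3: 6 -> 1 -> 4 -> 6)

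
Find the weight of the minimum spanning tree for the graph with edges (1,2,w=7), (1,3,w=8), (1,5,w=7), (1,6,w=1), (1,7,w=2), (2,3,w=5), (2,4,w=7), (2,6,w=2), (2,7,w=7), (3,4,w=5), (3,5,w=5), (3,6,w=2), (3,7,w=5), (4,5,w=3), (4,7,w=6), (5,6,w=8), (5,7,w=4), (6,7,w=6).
14 (MST edges: (1,6,w=1), (1,7,w=2), (2,6,w=2), (3,6,w=2), (4,5,w=3), (5,7,w=4); sum of weights 1 + 2 + 2 + 2 + 3 + 4 = 14)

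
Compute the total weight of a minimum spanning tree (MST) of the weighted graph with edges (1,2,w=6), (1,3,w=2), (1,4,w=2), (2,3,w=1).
5 (MST edges: (1,3,w=2), (1,4,w=2), (2,3,w=1); sum of weights 2 + 2 + 1 = 5)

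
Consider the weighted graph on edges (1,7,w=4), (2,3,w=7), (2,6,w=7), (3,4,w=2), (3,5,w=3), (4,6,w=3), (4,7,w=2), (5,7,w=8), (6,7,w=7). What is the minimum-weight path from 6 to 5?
8 (path: 6 -> 4 -> 3 -> 5; weights 3 + 2 + 3 = 8)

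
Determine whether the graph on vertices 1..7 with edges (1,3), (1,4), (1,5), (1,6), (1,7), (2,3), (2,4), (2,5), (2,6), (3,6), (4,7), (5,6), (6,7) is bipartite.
No (odd cycle of length 3: 6 -> 1 -> 7 -> 6)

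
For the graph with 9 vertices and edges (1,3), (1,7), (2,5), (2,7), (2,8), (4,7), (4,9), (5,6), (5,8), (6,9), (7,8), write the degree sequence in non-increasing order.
[4, 3, 3, 3, 2, 2, 2, 2, 1] (degrees: deg(1)=2, deg(2)=3, deg(3)=1, deg(4)=2, deg(5)=3, deg(6)=2, deg(7)=4, deg(8)=3, deg(9)=2)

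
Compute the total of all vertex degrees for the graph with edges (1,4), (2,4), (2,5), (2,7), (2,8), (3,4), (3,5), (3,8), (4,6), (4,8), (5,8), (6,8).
24 (handshake: sum of degrees = 2|E| = 2 x 12 = 24)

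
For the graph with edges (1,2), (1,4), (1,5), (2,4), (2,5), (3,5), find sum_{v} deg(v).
12 (handshake: sum of degrees = 2|E| = 2 x 6 = 12)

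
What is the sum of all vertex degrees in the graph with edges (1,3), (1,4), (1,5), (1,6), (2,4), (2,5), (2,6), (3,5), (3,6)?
18 (handshake: sum of degrees = 2|E| = 2 x 9 = 18)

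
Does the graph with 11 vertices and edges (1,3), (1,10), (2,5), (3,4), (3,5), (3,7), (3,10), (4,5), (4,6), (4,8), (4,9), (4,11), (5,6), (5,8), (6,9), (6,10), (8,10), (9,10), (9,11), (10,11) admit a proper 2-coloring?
No (odd cycle of length 3: 10 -> 1 -> 3 -> 10)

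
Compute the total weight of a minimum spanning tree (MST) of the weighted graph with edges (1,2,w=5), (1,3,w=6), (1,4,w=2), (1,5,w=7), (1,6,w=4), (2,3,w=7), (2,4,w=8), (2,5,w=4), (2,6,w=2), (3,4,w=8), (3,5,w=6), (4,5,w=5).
18 (MST edges: (1,3,w=6), (1,4,w=2), (1,6,w=4), (2,5,w=4), (2,6,w=2); sum of weights 6 + 2 + 4 + 4 + 2 = 18)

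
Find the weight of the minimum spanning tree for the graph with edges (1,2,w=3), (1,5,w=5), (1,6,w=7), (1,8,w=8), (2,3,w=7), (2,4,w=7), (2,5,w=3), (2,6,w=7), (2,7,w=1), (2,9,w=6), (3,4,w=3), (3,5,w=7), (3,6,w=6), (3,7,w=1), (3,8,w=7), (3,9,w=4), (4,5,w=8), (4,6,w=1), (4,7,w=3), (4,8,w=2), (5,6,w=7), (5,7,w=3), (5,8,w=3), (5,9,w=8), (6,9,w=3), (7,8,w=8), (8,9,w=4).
17 (MST edges: (1,2,w=3), (2,5,w=3), (2,7,w=1), (3,4,w=3), (3,7,w=1), (4,6,w=1), (4,8,w=2), (6,9,w=3); sum of weights 3 + 3 + 1 + 3 + 1 + 1 + 2 + 3 = 17)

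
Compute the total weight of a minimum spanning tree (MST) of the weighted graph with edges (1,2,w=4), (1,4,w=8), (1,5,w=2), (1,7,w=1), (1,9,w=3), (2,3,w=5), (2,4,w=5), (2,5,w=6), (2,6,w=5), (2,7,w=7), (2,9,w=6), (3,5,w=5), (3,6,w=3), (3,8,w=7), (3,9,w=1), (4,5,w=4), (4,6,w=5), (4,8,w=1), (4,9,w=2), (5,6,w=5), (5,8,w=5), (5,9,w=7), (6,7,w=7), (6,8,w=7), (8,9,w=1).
16 (MST edges: (1,2,w=4), (1,5,w=2), (1,7,w=1), (1,9,w=3), (3,6,w=3), (3,9,w=1), (4,8,w=1), (8,9,w=1); sum of weights 4 + 2 + 1 + 3 + 3 + 1 + 1 + 1 = 16)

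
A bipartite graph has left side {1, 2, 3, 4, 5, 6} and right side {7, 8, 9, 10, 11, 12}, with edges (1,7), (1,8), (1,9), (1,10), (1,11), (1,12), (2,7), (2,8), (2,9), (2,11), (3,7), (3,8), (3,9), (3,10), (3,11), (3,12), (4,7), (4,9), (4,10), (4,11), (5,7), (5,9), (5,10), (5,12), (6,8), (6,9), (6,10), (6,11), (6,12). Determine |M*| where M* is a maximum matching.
6 (matching: (1,12), (2,11), (3,10), (4,9), (5,7), (6,8); upper bound min(|L|,|R|) = min(6,6) = 6)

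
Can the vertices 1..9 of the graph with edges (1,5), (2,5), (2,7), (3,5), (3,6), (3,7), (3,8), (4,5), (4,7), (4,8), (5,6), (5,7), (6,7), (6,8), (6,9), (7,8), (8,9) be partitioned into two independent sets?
No (odd cycle of length 3: 6 -> 5 -> 3 -> 6)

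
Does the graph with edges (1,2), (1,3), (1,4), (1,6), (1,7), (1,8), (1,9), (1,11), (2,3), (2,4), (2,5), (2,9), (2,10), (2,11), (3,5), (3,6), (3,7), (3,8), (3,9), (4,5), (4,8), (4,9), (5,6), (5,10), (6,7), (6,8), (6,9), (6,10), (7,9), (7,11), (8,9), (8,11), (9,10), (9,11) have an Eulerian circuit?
No (8 vertices have odd degree: {2, 3, 4, 5, 6, 7, 9, 11}; Eulerian circuit requires 0)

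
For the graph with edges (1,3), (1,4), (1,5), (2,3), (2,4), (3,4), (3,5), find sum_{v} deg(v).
14 (handshake: sum of degrees = 2|E| = 2 x 7 = 14)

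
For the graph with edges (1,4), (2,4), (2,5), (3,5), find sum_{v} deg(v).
8 (handshake: sum of degrees = 2|E| = 2 x 4 = 8)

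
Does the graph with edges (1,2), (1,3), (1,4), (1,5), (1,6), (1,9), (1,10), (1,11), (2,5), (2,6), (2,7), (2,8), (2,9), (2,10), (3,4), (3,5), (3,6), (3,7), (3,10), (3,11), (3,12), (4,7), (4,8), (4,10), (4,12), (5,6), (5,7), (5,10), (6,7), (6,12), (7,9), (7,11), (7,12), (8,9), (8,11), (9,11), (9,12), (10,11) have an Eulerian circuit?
No (2 vertices have odd degree: {2, 12}; Eulerian circuit requires 0)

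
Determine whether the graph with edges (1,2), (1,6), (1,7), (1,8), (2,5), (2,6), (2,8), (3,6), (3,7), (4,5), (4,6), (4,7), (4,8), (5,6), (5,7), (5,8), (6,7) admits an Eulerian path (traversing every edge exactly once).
Yes (the graph is connected and exactly 2 vertices have odd degree: {5, 7}; any Eulerian path must start and end at those)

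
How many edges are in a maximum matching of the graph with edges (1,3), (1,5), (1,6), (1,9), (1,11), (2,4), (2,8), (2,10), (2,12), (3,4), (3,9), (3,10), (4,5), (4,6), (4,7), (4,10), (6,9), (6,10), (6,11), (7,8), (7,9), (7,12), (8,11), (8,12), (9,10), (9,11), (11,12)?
6 (matching: (1,5), (2,10), (3,9), (4,6), (7,12), (8,11); upper bound floor(n/2) = floor(12/2) = 6)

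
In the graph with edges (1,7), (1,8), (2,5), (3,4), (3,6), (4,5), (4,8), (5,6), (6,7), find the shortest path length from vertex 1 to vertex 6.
2 (path: 1 -> 7 -> 6, 2 edges)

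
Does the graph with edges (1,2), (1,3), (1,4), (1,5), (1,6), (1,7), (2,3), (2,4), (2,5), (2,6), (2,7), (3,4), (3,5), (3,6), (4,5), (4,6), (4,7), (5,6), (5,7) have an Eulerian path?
Yes (the graph is connected and exactly 2 vertices have odd degree: {3, 6}; any Eulerian path must start and end at those)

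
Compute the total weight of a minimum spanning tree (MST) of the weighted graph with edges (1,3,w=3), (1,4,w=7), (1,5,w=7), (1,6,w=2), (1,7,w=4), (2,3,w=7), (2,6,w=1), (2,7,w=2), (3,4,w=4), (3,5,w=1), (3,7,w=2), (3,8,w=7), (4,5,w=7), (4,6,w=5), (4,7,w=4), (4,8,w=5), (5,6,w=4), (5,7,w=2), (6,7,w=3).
17 (MST edges: (1,6,w=2), (2,6,w=1), (2,7,w=2), (3,4,w=4), (3,5,w=1), (3,7,w=2), (4,8,w=5); sum of weights 2 + 1 + 2 + 4 + 1 + 2 + 5 = 17)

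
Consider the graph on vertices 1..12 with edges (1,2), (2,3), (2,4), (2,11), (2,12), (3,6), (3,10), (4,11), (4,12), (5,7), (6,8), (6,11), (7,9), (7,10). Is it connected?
Yes (BFS from 1 visits [1, 2, 3, 4, 11, 12, 6, 10, 8, 7, 5, 9] — all 12 vertices reached)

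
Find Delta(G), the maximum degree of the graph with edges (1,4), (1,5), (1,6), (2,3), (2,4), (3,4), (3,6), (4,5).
4 (attained at vertex 4)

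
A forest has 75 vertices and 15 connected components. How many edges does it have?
60 (Each of the 15 component trees on V_i vertices has V_i - 1 edges; summing gives V - C = 75 - 15 = 60)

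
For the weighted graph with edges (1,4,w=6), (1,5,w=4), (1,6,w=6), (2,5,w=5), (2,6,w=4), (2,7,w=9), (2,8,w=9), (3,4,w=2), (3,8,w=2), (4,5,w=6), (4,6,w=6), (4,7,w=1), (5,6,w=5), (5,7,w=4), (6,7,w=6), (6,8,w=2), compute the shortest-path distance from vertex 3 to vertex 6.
4 (path: 3 -> 8 -> 6; weights 2 + 2 = 4)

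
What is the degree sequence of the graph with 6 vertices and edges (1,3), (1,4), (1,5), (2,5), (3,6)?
[3, 2, 2, 1, 1, 1] (degrees: deg(1)=3, deg(2)=1, deg(3)=2, deg(4)=1, deg(5)=2, deg(6)=1)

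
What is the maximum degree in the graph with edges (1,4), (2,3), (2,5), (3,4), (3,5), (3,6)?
4 (attained at vertex 3)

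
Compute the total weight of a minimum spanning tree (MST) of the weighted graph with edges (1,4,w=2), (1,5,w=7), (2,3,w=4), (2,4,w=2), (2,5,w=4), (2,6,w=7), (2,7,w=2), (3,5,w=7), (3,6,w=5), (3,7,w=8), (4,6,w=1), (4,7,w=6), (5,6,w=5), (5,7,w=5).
15 (MST edges: (1,4,w=2), (2,3,w=4), (2,4,w=2), (2,5,w=4), (2,7,w=2), (4,6,w=1); sum of weights 2 + 4 + 2 + 4 + 2 + 1 = 15)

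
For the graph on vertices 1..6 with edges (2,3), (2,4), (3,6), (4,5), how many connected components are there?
2 (components: {1}, {2, 3, 4, 5, 6})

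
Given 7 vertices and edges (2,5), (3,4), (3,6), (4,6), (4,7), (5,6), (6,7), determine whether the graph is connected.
No, it has 2 components: {1}, {2, 3, 4, 5, 6, 7}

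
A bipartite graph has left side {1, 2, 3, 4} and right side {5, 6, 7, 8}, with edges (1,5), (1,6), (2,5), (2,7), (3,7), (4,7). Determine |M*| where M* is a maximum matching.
3 (matching: (1,6), (2,5), (3,7); upper bound min(|L|,|R|) = min(4,4) = 4)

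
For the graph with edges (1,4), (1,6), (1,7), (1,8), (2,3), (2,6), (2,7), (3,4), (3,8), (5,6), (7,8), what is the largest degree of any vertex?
4 (attained at vertex 1)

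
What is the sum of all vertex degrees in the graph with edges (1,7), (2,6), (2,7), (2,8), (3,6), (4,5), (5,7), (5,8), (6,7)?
18 (handshake: sum of degrees = 2|E| = 2 x 9 = 18)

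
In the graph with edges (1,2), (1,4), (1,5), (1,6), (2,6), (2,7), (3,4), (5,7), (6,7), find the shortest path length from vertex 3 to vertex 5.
3 (path: 3 -> 4 -> 1 -> 5, 3 edges)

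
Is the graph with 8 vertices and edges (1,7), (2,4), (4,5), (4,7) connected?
No, it has 4 components: {1, 2, 4, 5, 7}, {3}, {6}, {8}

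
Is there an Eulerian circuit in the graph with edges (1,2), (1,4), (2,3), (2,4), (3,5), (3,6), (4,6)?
No (4 vertices have odd degree: {2, 3, 4, 5}; Eulerian circuit requires 0)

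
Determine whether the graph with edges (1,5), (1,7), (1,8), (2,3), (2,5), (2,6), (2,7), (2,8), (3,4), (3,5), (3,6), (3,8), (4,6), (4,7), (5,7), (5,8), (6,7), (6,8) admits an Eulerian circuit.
No (8 vertices have odd degree: {1, 2, 3, 4, 5, 6, 7, 8}; Eulerian circuit requires 0)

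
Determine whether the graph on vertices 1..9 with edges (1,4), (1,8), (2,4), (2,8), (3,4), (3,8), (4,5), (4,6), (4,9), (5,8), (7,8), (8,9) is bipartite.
Yes. Partition: {1, 2, 3, 5, 6, 7, 9}, {4, 8}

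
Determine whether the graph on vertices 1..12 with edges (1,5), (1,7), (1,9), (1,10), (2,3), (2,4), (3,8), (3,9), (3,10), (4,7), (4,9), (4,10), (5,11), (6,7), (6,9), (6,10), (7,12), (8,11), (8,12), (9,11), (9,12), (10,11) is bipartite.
Yes. Partition: {1, 3, 4, 6, 11, 12}, {2, 5, 7, 8, 9, 10}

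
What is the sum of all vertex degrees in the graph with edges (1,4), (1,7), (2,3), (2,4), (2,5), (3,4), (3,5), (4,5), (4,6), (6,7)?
20 (handshake: sum of degrees = 2|E| = 2 x 10 = 20)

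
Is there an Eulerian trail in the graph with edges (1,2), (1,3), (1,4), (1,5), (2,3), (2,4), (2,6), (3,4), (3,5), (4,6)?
Yes — and in fact it has an Eulerian circuit (the graph is connected and all 6 vertices have even degree)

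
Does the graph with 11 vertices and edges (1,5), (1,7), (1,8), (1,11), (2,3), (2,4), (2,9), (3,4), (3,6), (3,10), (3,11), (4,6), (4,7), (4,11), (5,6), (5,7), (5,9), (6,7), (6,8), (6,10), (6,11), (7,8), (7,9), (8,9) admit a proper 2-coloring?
No (odd cycle of length 3: 5 -> 1 -> 7 -> 5)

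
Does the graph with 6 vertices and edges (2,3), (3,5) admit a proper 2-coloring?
Yes. Partition: {1, 2, 4, 5, 6}, {3}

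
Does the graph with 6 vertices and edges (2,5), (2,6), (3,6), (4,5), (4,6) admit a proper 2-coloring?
Yes. Partition: {1, 2, 3, 4}, {5, 6}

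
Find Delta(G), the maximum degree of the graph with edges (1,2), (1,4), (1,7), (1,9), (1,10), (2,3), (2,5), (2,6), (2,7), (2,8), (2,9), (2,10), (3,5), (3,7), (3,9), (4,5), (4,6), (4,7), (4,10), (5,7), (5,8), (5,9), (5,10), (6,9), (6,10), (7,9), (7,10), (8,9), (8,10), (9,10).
8 (attained at vertices 2, 9, 10)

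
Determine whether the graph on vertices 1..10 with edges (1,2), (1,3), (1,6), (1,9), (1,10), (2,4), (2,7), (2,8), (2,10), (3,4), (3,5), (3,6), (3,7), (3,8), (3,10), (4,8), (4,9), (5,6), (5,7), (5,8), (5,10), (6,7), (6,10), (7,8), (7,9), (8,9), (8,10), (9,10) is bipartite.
No (odd cycle of length 3: 6 -> 1 -> 10 -> 6)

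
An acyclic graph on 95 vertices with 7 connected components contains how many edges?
88 (Each of the 7 component trees on V_i vertices has V_i - 1 edges; summing gives V - C = 95 - 7 = 88)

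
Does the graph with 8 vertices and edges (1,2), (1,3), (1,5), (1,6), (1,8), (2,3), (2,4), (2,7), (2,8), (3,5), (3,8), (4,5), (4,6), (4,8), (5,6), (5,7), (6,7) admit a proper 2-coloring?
No (odd cycle of length 3: 6 -> 1 -> 5 -> 6)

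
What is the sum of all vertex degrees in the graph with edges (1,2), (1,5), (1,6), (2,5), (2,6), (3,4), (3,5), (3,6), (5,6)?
18 (handshake: sum of degrees = 2|E| = 2 x 9 = 18)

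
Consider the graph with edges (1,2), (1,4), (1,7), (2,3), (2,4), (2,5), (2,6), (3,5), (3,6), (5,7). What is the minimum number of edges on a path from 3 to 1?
2 (path: 3 -> 2 -> 1, 2 edges)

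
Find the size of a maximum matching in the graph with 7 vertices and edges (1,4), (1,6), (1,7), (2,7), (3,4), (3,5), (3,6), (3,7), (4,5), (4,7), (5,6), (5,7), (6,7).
3 (matching: (1,6), (3,4), (5,7); upper bound floor(n/2) = floor(7/2) = 3)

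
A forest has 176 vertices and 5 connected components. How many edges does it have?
171 (Each of the 5 component trees on V_i vertices has V_i - 1 edges; summing gives V - C = 176 - 5 = 171)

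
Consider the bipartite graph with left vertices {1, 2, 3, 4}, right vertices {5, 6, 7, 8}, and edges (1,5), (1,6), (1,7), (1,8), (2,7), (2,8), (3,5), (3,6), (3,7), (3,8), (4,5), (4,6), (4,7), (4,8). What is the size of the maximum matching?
4 (matching: (1,8), (2,7), (3,6), (4,5); upper bound min(|L|,|R|) = min(4,4) = 4)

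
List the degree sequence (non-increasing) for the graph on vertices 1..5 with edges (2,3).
[1, 1, 0, 0, 0] (degrees: deg(1)=0, deg(2)=1, deg(3)=1, deg(4)=0, deg(5)=0)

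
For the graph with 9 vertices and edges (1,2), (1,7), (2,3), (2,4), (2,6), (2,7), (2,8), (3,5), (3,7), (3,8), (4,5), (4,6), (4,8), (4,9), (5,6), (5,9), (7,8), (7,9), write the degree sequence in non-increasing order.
[6, 5, 5, 4, 4, 4, 3, 3, 2] (degrees: deg(1)=2, deg(2)=6, deg(3)=4, deg(4)=5, deg(5)=4, deg(6)=3, deg(7)=5, deg(8)=4, deg(9)=3)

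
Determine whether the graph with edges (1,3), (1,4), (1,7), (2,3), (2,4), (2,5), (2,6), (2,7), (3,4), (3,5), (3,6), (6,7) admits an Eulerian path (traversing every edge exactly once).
No (6 vertices have odd degree: {1, 2, 3, 4, 6, 7}; Eulerian path requires 0 or 2)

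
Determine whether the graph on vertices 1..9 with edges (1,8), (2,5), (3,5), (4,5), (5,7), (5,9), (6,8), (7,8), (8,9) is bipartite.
Yes. Partition: {1, 2, 3, 4, 6, 7, 9}, {5, 8}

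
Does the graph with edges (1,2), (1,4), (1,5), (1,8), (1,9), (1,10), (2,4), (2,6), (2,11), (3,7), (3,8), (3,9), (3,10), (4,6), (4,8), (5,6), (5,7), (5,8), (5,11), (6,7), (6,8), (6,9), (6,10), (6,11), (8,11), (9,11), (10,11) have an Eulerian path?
Yes (the graph is connected and exactly 2 vertices have odd degree: {5, 7}; any Eulerian path must start and end at those)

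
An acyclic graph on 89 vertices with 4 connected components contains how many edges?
85 (Each of the 4 component trees on V_i vertices has V_i - 1 edges; summing gives V - C = 89 - 4 = 85)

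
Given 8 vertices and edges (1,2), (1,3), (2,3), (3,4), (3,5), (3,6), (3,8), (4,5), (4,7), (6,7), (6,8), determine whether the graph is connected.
Yes (BFS from 1 visits [1, 2, 3, 4, 5, 6, 8, 7] — all 8 vertices reached)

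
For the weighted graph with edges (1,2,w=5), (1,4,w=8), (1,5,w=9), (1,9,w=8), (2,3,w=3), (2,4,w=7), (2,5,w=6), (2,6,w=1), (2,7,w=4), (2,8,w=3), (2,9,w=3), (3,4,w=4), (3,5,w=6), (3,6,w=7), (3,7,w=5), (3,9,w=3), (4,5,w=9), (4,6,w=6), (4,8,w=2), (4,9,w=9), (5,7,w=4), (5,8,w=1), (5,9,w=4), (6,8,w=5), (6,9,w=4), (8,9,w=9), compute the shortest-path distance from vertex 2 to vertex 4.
5 (path: 2 -> 8 -> 4; weights 3 + 2 = 5)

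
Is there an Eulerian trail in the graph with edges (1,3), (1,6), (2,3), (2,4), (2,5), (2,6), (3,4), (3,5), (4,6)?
Yes (the graph is connected and exactly 2 vertices have odd degree: {4, 6}; any Eulerian path must start and end at those)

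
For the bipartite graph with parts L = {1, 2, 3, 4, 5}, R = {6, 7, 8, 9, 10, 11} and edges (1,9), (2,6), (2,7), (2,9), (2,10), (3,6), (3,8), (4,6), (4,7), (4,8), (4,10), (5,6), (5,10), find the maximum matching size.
5 (matching: (1,9), (2,10), (3,8), (4,7), (5,6); upper bound min(|L|,|R|) = min(5,6) = 5)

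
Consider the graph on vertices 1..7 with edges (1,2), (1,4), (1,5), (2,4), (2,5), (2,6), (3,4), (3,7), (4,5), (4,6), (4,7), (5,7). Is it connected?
Yes (BFS from 1 visits [1, 2, 4, 5, 6, 3, 7] — all 7 vertices reached)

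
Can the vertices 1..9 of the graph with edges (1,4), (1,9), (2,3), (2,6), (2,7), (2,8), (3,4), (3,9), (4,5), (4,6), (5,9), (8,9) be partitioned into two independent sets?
Yes. Partition: {1, 3, 5, 6, 7, 8}, {2, 4, 9}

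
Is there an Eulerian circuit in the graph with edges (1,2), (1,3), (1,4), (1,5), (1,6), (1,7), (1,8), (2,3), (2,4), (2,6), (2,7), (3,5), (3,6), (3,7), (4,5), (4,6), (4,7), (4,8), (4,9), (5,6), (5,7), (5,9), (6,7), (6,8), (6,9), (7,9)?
No (6 vertices have odd degree: {1, 2, 3, 4, 7, 8}; Eulerian circuit requires 0)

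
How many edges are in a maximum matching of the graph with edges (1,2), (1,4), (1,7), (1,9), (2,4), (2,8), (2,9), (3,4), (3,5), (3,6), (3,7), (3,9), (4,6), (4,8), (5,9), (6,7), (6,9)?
4 (matching: (1,7), (2,8), (3,5), (6,9); upper bound floor(n/2) = floor(9/2) = 4)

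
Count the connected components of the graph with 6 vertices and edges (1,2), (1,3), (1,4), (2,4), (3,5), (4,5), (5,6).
1 (components: {1, 2, 3, 4, 5, 6})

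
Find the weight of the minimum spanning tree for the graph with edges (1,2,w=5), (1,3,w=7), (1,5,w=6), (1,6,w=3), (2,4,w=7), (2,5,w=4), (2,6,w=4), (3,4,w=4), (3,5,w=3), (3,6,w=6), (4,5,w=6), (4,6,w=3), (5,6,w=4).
17 (MST edges: (1,6,w=3), (2,5,w=4), (2,6,w=4), (3,5,w=3), (4,6,w=3); sum of weights 3 + 4 + 4 + 3 + 3 = 17)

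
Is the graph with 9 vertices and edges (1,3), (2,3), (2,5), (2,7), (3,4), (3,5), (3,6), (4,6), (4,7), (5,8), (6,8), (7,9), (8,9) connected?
Yes (BFS from 1 visits [1, 3, 2, 4, 5, 6, 7, 8, 9] — all 9 vertices reached)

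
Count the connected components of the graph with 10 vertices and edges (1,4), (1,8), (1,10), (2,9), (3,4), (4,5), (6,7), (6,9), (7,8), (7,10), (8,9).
1 (components: {1, 2, 3, 4, 5, 6, 7, 8, 9, 10})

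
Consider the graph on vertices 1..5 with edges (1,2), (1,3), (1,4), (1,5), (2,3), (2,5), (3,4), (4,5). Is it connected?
Yes (BFS from 1 visits [1, 2, 3, 4, 5] — all 5 vertices reached)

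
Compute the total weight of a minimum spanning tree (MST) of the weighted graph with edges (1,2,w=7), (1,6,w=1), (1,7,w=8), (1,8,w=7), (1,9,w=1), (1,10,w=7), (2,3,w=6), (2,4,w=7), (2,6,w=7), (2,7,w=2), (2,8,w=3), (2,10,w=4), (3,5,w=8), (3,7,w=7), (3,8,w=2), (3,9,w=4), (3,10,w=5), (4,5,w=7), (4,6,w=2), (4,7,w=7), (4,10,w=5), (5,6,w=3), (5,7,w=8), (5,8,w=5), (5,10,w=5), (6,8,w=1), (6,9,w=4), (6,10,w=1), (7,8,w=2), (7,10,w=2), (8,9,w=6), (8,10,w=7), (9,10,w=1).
15 (MST edges: (1,6,w=1), (1,9,w=1), (2,7,w=2), (3,8,w=2), (4,6,w=2), (5,6,w=3), (6,8,w=1), (6,10,w=1), (7,8,w=2); sum of weights 1 + 1 + 2 + 2 + 2 + 3 + 1 + 1 + 2 = 15)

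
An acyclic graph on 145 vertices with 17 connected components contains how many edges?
128 (Each of the 17 component trees on V_i vertices has V_i - 1 edges; summing gives V - C = 145 - 17 = 128)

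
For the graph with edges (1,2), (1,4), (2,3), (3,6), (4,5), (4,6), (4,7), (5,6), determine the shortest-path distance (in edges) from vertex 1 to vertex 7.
2 (path: 1 -> 4 -> 7, 2 edges)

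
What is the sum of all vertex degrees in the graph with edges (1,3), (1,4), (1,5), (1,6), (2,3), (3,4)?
12 (handshake: sum of degrees = 2|E| = 2 x 6 = 12)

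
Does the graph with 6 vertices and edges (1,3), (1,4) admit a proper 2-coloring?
Yes. Partition: {1, 2, 5, 6}, {3, 4}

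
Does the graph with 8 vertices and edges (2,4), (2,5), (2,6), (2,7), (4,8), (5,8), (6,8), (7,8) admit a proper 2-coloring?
Yes. Partition: {1, 2, 3, 8}, {4, 5, 6, 7}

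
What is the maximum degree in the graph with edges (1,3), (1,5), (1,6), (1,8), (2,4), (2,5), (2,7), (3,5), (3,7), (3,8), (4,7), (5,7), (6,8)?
4 (attained at vertices 1, 3, 5, 7)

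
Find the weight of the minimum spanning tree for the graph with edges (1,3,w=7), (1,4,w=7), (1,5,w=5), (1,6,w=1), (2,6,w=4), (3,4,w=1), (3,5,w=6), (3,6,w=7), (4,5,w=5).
16 (MST edges: (1,5,w=5), (1,6,w=1), (2,6,w=4), (3,4,w=1), (4,5,w=5); sum of weights 5 + 1 + 4 + 1 + 5 = 16)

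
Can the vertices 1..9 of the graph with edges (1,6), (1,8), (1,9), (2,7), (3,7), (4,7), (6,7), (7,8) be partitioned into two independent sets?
Yes. Partition: {1, 5, 7}, {2, 3, 4, 6, 8, 9}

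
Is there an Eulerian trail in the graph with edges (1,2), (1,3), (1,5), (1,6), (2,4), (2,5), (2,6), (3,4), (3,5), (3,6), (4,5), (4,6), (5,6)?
Yes (the graph is connected and exactly 2 vertices have odd degree: {5, 6}; any Eulerian path must start and end at those)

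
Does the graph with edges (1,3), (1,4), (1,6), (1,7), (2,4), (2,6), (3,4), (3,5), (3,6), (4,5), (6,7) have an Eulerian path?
Yes — and in fact it has an Eulerian circuit (the graph is connected and all 7 vertices have even degree)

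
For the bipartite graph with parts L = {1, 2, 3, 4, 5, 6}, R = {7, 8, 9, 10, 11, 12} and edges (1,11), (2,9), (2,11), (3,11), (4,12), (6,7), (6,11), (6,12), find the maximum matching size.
4 (matching: (1,11), (2,9), (4,12), (6,7); upper bound min(|L|,|R|) = min(6,6) = 6)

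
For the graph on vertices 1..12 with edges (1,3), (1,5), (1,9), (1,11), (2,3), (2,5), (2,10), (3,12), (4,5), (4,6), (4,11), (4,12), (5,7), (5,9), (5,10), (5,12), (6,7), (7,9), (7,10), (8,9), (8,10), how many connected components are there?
1 (components: {1, 2, 3, 4, 5, 6, 7, 8, 9, 10, 11, 12})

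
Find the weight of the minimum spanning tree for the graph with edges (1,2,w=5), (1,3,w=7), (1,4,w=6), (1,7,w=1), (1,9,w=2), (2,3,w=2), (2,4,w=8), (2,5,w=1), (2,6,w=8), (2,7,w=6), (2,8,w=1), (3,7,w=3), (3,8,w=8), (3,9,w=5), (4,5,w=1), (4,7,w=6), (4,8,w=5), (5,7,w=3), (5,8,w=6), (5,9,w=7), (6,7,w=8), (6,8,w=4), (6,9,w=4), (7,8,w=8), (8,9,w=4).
15 (MST edges: (1,7,w=1), (1,9,w=2), (2,3,w=2), (2,5,w=1), (2,8,w=1), (3,7,w=3), (4,5,w=1), (6,8,w=4); sum of weights 1 + 2 + 2 + 1 + 1 + 3 + 1 + 4 = 15)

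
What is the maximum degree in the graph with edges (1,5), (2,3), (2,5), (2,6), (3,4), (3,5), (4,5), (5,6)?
5 (attained at vertex 5)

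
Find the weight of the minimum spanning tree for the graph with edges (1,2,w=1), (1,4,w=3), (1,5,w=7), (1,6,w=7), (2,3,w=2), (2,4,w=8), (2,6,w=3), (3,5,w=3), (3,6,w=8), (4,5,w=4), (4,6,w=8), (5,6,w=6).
12 (MST edges: (1,2,w=1), (1,4,w=3), (2,3,w=2), (2,6,w=3), (3,5,w=3); sum of weights 1 + 3 + 2 + 3 + 3 = 12)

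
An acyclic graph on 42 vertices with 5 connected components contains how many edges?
37 (Each of the 5 component trees on V_i vertices has V_i - 1 edges; summing gives V - C = 42 - 5 = 37)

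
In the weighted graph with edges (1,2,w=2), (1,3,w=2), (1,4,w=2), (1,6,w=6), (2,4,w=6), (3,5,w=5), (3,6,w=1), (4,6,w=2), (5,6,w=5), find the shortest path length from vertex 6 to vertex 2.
5 (path: 6 -> 3 -> 1 -> 2; weights 1 + 2 + 2 = 5)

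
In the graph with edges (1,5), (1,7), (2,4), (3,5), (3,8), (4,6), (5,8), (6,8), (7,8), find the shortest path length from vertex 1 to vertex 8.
2 (path: 1 -> 5 -> 8, 2 edges)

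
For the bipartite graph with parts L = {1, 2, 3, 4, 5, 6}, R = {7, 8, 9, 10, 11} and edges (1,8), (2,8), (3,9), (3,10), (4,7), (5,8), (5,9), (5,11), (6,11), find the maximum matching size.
5 (matching: (1,8), (3,10), (4,7), (5,9), (6,11); upper bound min(|L|,|R|) = min(6,5) = 5)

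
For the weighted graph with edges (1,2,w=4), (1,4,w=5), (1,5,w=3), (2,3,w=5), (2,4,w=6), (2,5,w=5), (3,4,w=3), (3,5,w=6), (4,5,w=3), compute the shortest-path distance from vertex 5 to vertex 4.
3 (path: 5 -> 4; weights 3 = 3)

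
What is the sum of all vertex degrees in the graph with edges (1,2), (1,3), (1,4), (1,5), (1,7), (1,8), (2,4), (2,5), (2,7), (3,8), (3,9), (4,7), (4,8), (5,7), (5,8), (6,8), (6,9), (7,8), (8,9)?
38 (handshake: sum of degrees = 2|E| = 2 x 19 = 38)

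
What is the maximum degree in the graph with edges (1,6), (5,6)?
2 (attained at vertex 6)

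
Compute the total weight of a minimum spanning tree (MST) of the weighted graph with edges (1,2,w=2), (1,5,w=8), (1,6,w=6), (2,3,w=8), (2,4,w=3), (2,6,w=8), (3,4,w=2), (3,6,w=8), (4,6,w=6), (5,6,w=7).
20 (MST edges: (1,2,w=2), (1,6,w=6), (2,4,w=3), (3,4,w=2), (5,6,w=7); sum of weights 2 + 6 + 3 + 2 + 7 = 20)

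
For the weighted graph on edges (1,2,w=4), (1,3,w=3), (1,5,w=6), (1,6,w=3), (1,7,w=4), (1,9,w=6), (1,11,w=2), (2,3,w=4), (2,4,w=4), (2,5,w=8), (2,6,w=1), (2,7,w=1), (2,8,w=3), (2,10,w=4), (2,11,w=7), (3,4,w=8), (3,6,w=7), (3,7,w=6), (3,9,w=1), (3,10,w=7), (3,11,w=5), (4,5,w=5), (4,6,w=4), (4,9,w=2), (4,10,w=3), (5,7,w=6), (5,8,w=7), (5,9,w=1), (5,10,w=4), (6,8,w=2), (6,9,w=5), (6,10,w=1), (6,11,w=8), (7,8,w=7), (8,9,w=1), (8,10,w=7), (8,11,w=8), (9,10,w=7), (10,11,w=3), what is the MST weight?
15 (MST edges: (1,6,w=3), (1,11,w=2), (2,6,w=1), (2,7,w=1), (3,9,w=1), (4,9,w=2), (5,9,w=1), (6,8,w=2), (6,10,w=1), (8,9,w=1); sum of weights 3 + 2 + 1 + 1 + 1 + 2 + 1 + 2 + 1 + 1 = 15)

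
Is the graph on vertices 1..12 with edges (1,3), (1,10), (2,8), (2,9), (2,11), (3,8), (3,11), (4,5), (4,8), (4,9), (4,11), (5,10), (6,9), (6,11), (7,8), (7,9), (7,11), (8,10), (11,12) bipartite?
Yes. Partition: {1, 5, 8, 9, 11}, {2, 3, 4, 6, 7, 10, 12}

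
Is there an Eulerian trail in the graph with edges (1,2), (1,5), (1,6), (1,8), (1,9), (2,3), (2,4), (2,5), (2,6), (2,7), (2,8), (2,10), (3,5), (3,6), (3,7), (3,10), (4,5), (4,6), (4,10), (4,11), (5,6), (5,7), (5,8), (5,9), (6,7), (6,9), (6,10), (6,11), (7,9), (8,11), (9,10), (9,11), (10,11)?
No (6 vertices have odd degree: {1, 3, 4, 6, 7, 11}; Eulerian path requires 0 or 2)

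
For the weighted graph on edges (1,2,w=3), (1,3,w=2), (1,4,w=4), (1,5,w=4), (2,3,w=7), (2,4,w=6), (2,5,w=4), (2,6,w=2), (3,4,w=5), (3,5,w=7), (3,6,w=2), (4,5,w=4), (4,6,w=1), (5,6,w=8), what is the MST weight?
11 (MST edges: (1,3,w=2), (1,5,w=4), (2,6,w=2), (3,6,w=2), (4,6,w=1); sum of weights 2 + 4 + 2 + 2 + 1 = 11)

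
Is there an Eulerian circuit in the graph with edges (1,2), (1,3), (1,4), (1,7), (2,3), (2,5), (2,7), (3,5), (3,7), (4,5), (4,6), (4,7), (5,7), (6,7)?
Yes (the graph is connected and all 7 vertices have even degree)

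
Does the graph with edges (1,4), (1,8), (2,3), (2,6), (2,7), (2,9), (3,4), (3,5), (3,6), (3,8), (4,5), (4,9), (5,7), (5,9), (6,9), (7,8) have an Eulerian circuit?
No (4 vertices have odd degree: {3, 6, 7, 8}; Eulerian circuit requires 0)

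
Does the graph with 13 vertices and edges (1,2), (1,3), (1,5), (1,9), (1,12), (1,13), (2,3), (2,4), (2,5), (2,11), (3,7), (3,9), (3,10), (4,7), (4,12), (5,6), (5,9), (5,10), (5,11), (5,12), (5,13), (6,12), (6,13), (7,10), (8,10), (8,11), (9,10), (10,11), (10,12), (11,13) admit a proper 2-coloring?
No (odd cycle of length 3: 12 -> 1 -> 5 -> 12)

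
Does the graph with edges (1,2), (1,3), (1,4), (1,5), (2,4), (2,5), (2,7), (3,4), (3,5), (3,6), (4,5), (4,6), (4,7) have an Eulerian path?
Yes — and in fact it has an Eulerian circuit (the graph is connected and all 7 vertices have even degree)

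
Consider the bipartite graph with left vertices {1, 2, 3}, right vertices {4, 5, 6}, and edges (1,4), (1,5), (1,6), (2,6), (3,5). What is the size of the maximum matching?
3 (matching: (1,4), (2,6), (3,5); upper bound min(|L|,|R|) = min(3,3) = 3)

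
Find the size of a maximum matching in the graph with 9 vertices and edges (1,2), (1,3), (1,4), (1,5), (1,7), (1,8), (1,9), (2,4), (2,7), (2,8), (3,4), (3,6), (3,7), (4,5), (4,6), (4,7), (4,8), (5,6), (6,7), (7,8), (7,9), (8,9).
4 (matching: (1,7), (3,6), (4,5), (8,9); upper bound floor(n/2) = floor(9/2) = 4)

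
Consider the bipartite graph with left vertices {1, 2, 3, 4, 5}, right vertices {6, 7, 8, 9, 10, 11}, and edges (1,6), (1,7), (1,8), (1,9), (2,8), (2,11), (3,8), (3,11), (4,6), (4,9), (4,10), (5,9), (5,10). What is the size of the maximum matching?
5 (matching: (1,7), (2,11), (3,8), (4,10), (5,9); upper bound min(|L|,|R|) = min(5,6) = 5)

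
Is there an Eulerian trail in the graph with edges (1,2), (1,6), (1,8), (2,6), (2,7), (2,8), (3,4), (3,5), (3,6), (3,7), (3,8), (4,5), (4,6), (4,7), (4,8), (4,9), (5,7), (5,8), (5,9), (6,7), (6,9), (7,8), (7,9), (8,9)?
No (6 vertices have odd degree: {1, 3, 5, 7, 8, 9}; Eulerian path requires 0 or 2)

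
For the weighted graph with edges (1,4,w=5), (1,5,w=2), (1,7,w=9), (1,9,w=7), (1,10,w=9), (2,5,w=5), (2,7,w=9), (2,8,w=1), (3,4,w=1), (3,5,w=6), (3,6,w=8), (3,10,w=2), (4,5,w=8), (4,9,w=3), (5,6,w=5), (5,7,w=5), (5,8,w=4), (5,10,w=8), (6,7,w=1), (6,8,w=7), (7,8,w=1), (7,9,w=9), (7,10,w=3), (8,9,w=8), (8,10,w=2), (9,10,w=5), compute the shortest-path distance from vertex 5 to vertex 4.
7 (path: 5 -> 1 -> 4; weights 2 + 5 = 7)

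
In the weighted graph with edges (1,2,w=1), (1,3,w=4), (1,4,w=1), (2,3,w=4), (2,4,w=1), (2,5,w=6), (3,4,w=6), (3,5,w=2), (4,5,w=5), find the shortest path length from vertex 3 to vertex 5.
2 (path: 3 -> 5; weights 2 = 2)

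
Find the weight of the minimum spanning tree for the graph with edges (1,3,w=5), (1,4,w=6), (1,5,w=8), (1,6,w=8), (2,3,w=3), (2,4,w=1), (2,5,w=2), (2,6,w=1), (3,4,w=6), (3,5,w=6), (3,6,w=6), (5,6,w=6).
12 (MST edges: (1,3,w=5), (2,3,w=3), (2,4,w=1), (2,5,w=2), (2,6,w=1); sum of weights 5 + 3 + 1 + 2 + 1 = 12)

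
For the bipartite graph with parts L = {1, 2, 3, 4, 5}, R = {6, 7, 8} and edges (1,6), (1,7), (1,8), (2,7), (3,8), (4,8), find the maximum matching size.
3 (matching: (1,6), (2,7), (3,8); upper bound min(|L|,|R|) = min(5,3) = 3)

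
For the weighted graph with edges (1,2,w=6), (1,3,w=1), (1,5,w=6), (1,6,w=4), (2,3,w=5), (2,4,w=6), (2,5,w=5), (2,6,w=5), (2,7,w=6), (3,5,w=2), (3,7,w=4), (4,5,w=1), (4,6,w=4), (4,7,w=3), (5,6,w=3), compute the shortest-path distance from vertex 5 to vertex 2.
5 (path: 5 -> 2; weights 5 = 5)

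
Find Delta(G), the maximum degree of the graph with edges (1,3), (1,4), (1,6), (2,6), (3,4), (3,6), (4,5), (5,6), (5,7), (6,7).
5 (attained at vertex 6)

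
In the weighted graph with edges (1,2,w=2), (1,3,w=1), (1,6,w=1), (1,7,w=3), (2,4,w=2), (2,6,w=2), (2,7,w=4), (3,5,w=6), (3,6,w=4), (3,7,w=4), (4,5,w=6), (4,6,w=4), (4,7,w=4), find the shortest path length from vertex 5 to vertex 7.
10 (path: 5 -> 4 -> 7; weights 6 + 4 = 10)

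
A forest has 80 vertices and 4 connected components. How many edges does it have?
76 (Each of the 4 component trees on V_i vertices has V_i - 1 edges; summing gives V - C = 80 - 4 = 76)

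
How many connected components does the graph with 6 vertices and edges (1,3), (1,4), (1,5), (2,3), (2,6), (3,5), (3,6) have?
1 (components: {1, 2, 3, 4, 5, 6})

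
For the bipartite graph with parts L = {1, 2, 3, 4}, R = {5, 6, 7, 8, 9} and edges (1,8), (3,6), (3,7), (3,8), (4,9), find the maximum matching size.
3 (matching: (1,8), (3,7), (4,9); upper bound min(|L|,|R|) = min(4,5) = 4)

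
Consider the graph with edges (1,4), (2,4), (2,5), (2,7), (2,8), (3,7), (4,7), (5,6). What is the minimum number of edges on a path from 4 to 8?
2 (path: 4 -> 2 -> 8, 2 edges)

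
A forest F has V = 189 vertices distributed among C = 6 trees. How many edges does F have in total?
183 (Each of the 6 component trees on V_i vertices has V_i - 1 edges; summing gives V - C = 189 - 6 = 183)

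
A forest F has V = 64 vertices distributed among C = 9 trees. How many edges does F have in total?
55 (Each of the 9 component trees on V_i vertices has V_i - 1 edges; summing gives V - C = 64 - 9 = 55)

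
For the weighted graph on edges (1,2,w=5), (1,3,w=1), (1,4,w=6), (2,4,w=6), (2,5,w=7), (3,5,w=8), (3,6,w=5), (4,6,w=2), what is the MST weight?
20 (MST edges: (1,2,w=5), (1,3,w=1), (2,5,w=7), (3,6,w=5), (4,6,w=2); sum of weights 5 + 1 + 7 + 5 + 2 = 20)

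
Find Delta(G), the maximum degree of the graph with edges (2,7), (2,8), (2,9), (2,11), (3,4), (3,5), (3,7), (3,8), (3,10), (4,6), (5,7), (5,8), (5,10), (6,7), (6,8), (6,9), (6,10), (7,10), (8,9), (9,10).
5 (attained at vertices 3, 6, 7, 8, 10)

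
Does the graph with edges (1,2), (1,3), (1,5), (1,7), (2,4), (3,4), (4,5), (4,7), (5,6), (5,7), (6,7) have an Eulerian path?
Yes — and in fact it has an Eulerian circuit (the graph is connected and all 7 vertices have even degree)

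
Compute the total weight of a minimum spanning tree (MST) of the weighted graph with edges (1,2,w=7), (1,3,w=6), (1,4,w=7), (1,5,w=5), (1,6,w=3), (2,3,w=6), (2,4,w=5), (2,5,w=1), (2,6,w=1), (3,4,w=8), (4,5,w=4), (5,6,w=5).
15 (MST edges: (1,3,w=6), (1,6,w=3), (2,5,w=1), (2,6,w=1), (4,5,w=4); sum of weights 6 + 3 + 1 + 1 + 4 = 15)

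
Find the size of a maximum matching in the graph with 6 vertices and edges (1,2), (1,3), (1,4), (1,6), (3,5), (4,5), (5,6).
2 (matching: (1,6), (4,5); upper bound floor(n/2) = floor(6/2) = 3)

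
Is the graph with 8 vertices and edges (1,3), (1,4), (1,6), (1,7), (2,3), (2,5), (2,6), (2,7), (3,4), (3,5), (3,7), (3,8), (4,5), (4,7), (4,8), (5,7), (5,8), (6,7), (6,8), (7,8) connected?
Yes (BFS from 1 visits [1, 3, 4, 6, 7, 2, 5, 8] — all 8 vertices reached)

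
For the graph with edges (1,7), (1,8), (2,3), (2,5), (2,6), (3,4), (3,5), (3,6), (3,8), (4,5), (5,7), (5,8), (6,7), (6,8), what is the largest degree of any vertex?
5 (attained at vertices 3, 5)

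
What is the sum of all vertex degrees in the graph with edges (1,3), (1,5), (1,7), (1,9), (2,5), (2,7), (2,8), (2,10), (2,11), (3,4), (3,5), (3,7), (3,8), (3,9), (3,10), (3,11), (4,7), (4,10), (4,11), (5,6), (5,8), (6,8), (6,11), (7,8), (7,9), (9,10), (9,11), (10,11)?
56 (handshake: sum of degrees = 2|E| = 2 x 28 = 56)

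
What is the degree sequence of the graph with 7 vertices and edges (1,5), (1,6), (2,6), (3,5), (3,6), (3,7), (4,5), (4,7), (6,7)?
[4, 3, 3, 3, 2, 2, 1] (degrees: deg(1)=2, deg(2)=1, deg(3)=3, deg(4)=2, deg(5)=3, deg(6)=4, deg(7)=3)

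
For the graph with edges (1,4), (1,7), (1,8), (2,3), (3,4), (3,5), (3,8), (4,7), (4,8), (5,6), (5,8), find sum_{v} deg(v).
22 (handshake: sum of degrees = 2|E| = 2 x 11 = 22)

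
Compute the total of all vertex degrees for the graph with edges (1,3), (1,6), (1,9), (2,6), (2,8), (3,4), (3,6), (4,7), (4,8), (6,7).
20 (handshake: sum of degrees = 2|E| = 2 x 10 = 20)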